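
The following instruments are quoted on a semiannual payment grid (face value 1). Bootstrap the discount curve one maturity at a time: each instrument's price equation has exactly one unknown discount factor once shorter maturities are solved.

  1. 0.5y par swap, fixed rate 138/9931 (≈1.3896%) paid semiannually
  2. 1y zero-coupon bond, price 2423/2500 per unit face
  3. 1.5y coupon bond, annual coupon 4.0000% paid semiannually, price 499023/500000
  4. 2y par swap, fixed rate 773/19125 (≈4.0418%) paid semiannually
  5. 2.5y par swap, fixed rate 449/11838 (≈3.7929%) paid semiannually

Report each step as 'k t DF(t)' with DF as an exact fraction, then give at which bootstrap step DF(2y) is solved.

step 1 [0.5y] swap r/2=69/9931: DF=(1 − 69/9931·(0))/(1+69/9931) = 9931/10000 ≈ 0.993100
step 2 [1y] zero: DF = P = 2423/2500 ≈ 0.969200
step 3 [1.5y] bond c/2=1/50: DF=(499023/500000 − 1/50·(0.993100+0.969200))/(1+1/50) = 47/50 ≈ 0.940000
step 4 [2y] swap r/2=773/38250: DF=(1 − 773/38250·(0.993100+0.969200+0.940000))/(1+773/38250) = 9227/10000 ≈ 0.922700
step 5 [2.5y] swap r/2=449/23676: DF=(1 − 449/23676·(0.993100+0.969200+0.940000+0.922700))/(1+449/23676) = 4551/5000 ≈ 0.910200

1 1/2 9931/10000
2 1 2423/2500
3 3/2 47/50
4 2 9227/10000
5 5/2 4551/5000
DF(2y) is solved at step 4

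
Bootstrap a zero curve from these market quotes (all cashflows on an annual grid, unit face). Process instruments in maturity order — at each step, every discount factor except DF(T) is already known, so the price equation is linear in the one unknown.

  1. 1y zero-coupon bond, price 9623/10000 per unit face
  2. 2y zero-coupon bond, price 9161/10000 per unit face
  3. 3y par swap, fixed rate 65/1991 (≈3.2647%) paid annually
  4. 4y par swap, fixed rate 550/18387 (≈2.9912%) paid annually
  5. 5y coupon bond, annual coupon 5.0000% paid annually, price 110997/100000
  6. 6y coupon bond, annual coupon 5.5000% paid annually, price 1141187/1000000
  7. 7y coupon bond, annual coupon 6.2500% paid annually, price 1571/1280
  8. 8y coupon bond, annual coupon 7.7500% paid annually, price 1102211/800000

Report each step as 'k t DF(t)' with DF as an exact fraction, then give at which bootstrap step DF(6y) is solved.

step 1 [1y] zero: DF = P = 9623/10000 ≈ 0.962300
step 2 [2y] zero: DF = P = 9161/10000 ≈ 0.916100
step 3 [3y] swap r/1=65/1991: DF=(1 − 65/1991·(0.962300+0.916100))/(1+65/1991) = 909/1000 ≈ 0.909000
step 4 [4y] swap r/1=550/18387: DF=(1 − 550/18387·(0.962300+0.916100+0.909000))/(1+550/18387) = 89/100 ≈ 0.890000
step 5 [5y] bond c/1=1/20: DF=(110997/100000 − 1/20·(0.962300+0.916100+0.909000+0.890000))/(1+1/20) = 441/500 ≈ 0.882000
step 6 [6y] bond c/1=11/200: DF=(1141187/1000000 − 11/200·(0.962300+0.916100+0.909000+0.890000+0.882000))/(1+11/200) = 211/250 ≈ 0.844000
step 7 [7y] bond c/1=1/16: DF=(1571/1280 − 1/16·(0.962300+0.916100+0.909000+0.890000+0.882000+0.844000))/(1+1/16) = 8373/10000 ≈ 0.837300
step 8 [8y] bond c/1=31/400: DF=(1102211/800000 − 31/400·(0.962300+0.916100+0.909000+0.890000+0.882000+0.844000+0.837300))/(1+31/400) = 4149/5000 ≈ 0.829800

1 1 9623/10000
2 2 9161/10000
3 3 909/1000
4 4 89/100
5 5 441/500
6 6 211/250
7 7 8373/10000
8 8 4149/5000
DF(6y) is solved at step 6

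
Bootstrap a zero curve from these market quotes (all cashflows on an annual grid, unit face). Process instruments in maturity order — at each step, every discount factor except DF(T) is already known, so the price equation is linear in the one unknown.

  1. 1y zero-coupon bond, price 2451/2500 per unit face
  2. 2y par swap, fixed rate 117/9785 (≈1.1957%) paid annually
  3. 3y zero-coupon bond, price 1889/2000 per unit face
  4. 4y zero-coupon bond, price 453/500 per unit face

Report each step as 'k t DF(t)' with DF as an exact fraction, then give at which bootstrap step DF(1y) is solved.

step 1 [1y] zero: DF = P = 2451/2500 ≈ 0.980400
step 2 [2y] swap r/1=117/9785: DF=(1 − 117/9785·(0.980400))/(1+117/9785) = 4883/5000 ≈ 0.976600
step 3 [3y] zero: DF = P = 1889/2000 ≈ 0.944500
step 4 [4y] zero: DF = P = 453/500 ≈ 0.906000

1 1 2451/2500
2 2 4883/5000
3 3 1889/2000
4 4 453/500
DF(1y) is solved at step 1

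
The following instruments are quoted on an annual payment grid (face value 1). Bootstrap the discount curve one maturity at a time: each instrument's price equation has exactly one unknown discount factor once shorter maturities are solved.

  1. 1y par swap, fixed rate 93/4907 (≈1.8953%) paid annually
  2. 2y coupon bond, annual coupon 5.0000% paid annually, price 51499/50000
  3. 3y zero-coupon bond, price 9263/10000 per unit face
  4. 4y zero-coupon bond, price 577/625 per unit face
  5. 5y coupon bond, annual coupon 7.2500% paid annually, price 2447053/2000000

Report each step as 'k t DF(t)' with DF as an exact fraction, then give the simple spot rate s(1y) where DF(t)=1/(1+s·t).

1 1 4907/5000
2 2 4671/5000
3 3 9263/10000
4 4 577/625
5 5 8863/10000
s(1y) = (1/(4907/5000) − 1)/(1) = 93/4907 ≈ 1.8953%

step 1 [1y] swap r/1=93/4907: DF=(1 − 93/4907·(0))/(1+93/4907) = 4907/5000 ≈ 0.981400
step 2 [2y] bond c/1=1/20: DF=(51499/50000 − 1/20·(0.981400))/(1+1/20) = 4671/5000 ≈ 0.934200
step 3 [3y] zero: DF = P = 9263/10000 ≈ 0.926300
step 4 [4y] zero: DF = P = 577/625 ≈ 0.923200
step 5 [5y] bond c/1=29/400: DF=(2447053/2000000 − 29/400·(0.981400+0.934200+0.926300+0.923200))/(1+29/400) = 8863/10000 ≈ 0.886300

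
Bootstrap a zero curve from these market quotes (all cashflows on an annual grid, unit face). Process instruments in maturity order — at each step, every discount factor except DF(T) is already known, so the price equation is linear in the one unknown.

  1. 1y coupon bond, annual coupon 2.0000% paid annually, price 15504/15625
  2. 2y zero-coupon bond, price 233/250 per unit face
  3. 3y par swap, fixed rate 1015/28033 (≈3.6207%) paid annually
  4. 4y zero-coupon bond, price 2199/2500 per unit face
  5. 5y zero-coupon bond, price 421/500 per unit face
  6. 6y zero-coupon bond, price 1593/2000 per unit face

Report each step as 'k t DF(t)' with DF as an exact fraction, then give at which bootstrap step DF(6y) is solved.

1 1 608/625
2 2 233/250
3 3 1797/2000
4 4 2199/2500
5 5 421/500
6 6 1593/2000
DF(6y) is solved at step 6

step 1 [1y] bond c/1=1/50: DF=(15504/15625 − 1/50·(0))/(1+1/50) = 608/625 ≈ 0.972800
step 2 [2y] zero: DF = P = 233/250 ≈ 0.932000
step 3 [3y] swap r/1=1015/28033: DF=(1 − 1015/28033·(0.972800+0.932000))/(1+1015/28033) = 1797/2000 ≈ 0.898500
step 4 [4y] zero: DF = P = 2199/2500 ≈ 0.879600
step 5 [5y] zero: DF = P = 421/500 ≈ 0.842000
step 6 [6y] zero: DF = P = 1593/2000 ≈ 0.796500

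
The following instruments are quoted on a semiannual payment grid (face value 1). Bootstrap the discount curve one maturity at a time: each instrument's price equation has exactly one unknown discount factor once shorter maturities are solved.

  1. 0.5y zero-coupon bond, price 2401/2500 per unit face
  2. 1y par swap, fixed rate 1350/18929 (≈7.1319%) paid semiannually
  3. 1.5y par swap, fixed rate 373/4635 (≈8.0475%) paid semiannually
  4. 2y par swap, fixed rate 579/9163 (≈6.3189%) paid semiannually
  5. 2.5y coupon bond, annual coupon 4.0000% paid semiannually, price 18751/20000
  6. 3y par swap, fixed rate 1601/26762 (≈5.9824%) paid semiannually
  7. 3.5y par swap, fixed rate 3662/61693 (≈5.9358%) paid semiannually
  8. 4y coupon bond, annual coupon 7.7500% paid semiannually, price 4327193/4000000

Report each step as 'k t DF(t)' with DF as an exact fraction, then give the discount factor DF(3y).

step 1 [0.5y] zero: DF = P = 2401/2500 ≈ 0.960400
step 2 [1y] swap r/2=675/18929: DF=(1 − 675/18929·(0.960400))/(1+675/18929) = 373/400 ≈ 0.932500
step 3 [1.5y] swap r/2=373/9270: DF=(1 − 373/9270·(0.960400+0.932500))/(1+373/9270) = 8881/10000 ≈ 0.888100
step 4 [2y] swap r/2=579/18326: DF=(1 − 579/18326·(0.960400+0.932500+0.888100))/(1+579/18326) = 4421/5000 ≈ 0.884200
step 5 [2.5y] bond c/2=1/50: DF=(18751/20000 − 1/50·(0.960400+0.932500+0.888100+0.884200))/(1+1/50) = 8473/10000 ≈ 0.847300
step 6 [3y] swap r/2=1601/53524: DF=(1 − 1601/53524·(0.960400+0.932500+0.888100+0.884200+0.847300))/(1+1601/53524) = 8399/10000 ≈ 0.839900
step 7 [3.5y] swap r/2=1831/61693: DF=(1 − 1831/61693·(0.960400+0.932500+0.888100+0.884200+0.847300+0.839900))/(1+1831/61693) = 8169/10000 ≈ 0.816900
step 8 [4y] bond c/2=31/800: DF=(4327193/4000000 − 31/800·(0.960400+0.932500+0.888100+0.884200+0.847300+0.839900+0.816900))/(1+31/800) = 8113/10000 ≈ 0.811300

1 1/2 2401/2500
2 1 373/400
3 3/2 8881/10000
4 2 4421/5000
5 5/2 8473/10000
6 3 8399/10000
7 7/2 8169/10000
8 4 8113/10000
DF(3y) = 8399/10000 ≈ 0.839900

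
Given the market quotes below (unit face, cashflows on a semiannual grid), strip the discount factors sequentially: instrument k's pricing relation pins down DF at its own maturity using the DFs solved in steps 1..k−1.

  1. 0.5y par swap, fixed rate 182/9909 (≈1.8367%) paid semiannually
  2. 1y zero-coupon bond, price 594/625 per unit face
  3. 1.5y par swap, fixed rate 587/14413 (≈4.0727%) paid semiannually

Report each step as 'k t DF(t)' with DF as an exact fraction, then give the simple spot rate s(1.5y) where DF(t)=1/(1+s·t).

step 1 [0.5y] swap r/2=91/9909: DF=(1 − 91/9909·(0))/(1+91/9909) = 9909/10000 ≈ 0.990900
step 2 [1y] zero: DF = P = 594/625 ≈ 0.950400
step 3 [1.5y] swap r/2=587/28826: DF=(1 − 587/28826·(0.990900+0.950400))/(1+587/28826) = 9413/10000 ≈ 0.941300

1 1/2 9909/10000
2 1 594/625
3 3/2 9413/10000
s(1.5y) = (1/(9413/10000) − 1)/(3/2) = 1174/28239 ≈ 4.1574%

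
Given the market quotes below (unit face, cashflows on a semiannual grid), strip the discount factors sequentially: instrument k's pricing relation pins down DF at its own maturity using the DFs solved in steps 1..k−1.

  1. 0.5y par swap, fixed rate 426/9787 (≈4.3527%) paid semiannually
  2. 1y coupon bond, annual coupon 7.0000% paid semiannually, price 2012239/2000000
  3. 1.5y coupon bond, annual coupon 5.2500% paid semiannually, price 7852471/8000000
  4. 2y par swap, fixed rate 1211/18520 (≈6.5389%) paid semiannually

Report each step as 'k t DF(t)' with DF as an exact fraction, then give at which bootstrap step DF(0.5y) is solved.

1 1/2 9787/10000
2 1 939/1000
3 3/2 4537/5000
4 2 8789/10000
DF(0.5y) is solved at step 1

step 1 [0.5y] swap r/2=213/9787: DF=(1 − 213/9787·(0))/(1+213/9787) = 9787/10000 ≈ 0.978700
step 2 [1y] bond c/2=7/200: DF=(2012239/2000000 − 7/200·(0.978700))/(1+7/200) = 939/1000 ≈ 0.939000
step 3 [1.5y] bond c/2=21/800: DF=(7852471/8000000 − 21/800·(0.978700+0.939000))/(1+21/800) = 4537/5000 ≈ 0.907400
step 4 [2y] swap r/2=1211/37040: DF=(1 − 1211/37040·(0.978700+0.939000+0.907400))/(1+1211/37040) = 8789/10000 ≈ 0.878900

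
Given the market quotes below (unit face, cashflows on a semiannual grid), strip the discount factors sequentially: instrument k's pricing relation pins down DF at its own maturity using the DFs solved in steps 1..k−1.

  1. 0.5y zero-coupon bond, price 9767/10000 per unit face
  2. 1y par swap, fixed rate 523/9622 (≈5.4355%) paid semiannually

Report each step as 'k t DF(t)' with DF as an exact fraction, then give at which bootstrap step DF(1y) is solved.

1 1/2 9767/10000
2 1 9477/10000
DF(1y) is solved at step 2

step 1 [0.5y] zero: DF = P = 9767/10000 ≈ 0.976700
step 2 [1y] swap r/2=523/19244: DF=(1 − 523/19244·(0.976700))/(1+523/19244) = 9477/10000 ≈ 0.947700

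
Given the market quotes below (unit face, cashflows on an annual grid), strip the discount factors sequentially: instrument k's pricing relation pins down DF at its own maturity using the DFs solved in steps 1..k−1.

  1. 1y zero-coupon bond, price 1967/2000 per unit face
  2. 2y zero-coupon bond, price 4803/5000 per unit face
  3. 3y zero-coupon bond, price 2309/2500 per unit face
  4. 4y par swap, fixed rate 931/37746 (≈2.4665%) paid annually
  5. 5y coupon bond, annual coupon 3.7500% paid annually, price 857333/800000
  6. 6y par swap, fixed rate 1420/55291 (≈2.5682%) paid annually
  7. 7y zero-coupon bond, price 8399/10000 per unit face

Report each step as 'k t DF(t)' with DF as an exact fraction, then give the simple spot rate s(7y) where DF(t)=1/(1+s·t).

step 1 [1y] zero: DF = P = 1967/2000 ≈ 0.983500
step 2 [2y] zero: DF = P = 4803/5000 ≈ 0.960600
step 3 [3y] zero: DF = P = 2309/2500 ≈ 0.923600
step 4 [4y] swap r/1=931/37746: DF=(1 − 931/37746·(0.983500+0.960600+0.923600))/(1+931/37746) = 9069/10000 ≈ 0.906900
step 5 [5y] bond c/1=3/80: DF=(857333/800000 − 3/80·(0.983500+0.960600+0.923600+0.906900))/(1+3/80) = 1793/2000 ≈ 0.896500
step 6 [6y] swap r/1=1420/55291: DF=(1 − 1420/55291·(0.983500+0.960600+0.923600+0.906900+0.896500))/(1+1420/55291) = 429/500 ≈ 0.858000
step 7 [7y] zero: DF = P = 8399/10000 ≈ 0.839900

1 1 1967/2000
2 2 4803/5000
3 3 2309/2500
4 4 9069/10000
5 5 1793/2000
6 6 429/500
7 7 8399/10000
s(7y) = (1/(8399/10000) − 1)/(7) = 1601/58793 ≈ 2.7231%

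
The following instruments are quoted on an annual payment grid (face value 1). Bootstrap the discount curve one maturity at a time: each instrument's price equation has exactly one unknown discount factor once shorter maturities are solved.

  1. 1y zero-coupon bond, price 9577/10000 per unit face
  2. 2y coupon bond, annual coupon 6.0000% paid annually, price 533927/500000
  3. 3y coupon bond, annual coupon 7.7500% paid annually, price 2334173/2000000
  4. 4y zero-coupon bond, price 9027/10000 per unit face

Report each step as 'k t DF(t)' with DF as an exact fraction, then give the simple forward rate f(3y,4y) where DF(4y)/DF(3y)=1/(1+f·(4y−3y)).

step 1 [1y] zero: DF = P = 9577/10000 ≈ 0.957700
step 2 [2y] bond c/1=3/50: DF=(533927/500000 − 3/50·(0.957700))/(1+3/50) = 2383/2500 ≈ 0.953200
step 3 [3y] bond c/1=31/400: DF=(2334173/2000000 − 31/400·(0.957700+0.953200))/(1+31/400) = 9457/10000 ≈ 0.945700
step 4 [4y] zero: DF = P = 9027/10000 ≈ 0.902700

1 1 9577/10000
2 2 2383/2500
3 3 9457/10000
4 4 9027/10000
f(3y,4y) = ((9457/10000)/(9027/10000) − 1)/(1) = 430/9027 ≈ 4.7635%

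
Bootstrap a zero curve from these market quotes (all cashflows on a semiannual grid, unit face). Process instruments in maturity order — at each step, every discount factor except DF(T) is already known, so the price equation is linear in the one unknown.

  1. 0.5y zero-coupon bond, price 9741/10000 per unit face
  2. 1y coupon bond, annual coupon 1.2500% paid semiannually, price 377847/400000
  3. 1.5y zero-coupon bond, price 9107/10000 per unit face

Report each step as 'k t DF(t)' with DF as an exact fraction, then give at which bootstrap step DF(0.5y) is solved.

1 1/2 9741/10000
2 1 9327/10000
3 3/2 9107/10000
DF(0.5y) is solved at step 1

step 1 [0.5y] zero: DF = P = 9741/10000 ≈ 0.974100
step 2 [1y] bond c/2=1/160: DF=(377847/400000 − 1/160·(0.974100))/(1+1/160) = 9327/10000 ≈ 0.932700
step 3 [1.5y] zero: DF = P = 9107/10000 ≈ 0.910700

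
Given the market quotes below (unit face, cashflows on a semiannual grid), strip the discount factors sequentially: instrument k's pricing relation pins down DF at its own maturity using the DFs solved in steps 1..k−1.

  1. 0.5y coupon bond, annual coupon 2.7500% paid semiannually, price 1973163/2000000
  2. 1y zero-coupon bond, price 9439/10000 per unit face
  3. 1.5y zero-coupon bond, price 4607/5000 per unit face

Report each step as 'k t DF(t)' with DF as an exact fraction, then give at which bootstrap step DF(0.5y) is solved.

1 1/2 2433/2500
2 1 9439/10000
3 3/2 4607/5000
DF(0.5y) is solved at step 1

step 1 [0.5y] bond c/2=11/800: DF=(1973163/2000000 − 11/800·(0))/(1+11/800) = 2433/2500 ≈ 0.973200
step 2 [1y] zero: DF = P = 9439/10000 ≈ 0.943900
step 3 [1.5y] zero: DF = P = 4607/5000 ≈ 0.921400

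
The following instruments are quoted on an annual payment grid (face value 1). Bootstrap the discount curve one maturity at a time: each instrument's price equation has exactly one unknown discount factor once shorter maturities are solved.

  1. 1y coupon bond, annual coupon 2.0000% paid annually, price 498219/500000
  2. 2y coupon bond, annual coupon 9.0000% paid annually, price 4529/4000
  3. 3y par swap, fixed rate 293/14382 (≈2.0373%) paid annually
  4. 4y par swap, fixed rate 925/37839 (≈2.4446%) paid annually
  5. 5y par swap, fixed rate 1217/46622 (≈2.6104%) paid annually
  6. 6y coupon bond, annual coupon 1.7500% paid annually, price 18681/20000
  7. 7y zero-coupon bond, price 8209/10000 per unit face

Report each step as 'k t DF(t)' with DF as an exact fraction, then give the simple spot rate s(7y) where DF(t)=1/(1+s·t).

step 1 [1y] bond c/1=1/50: DF=(498219/500000 − 1/50·(0))/(1+1/50) = 9769/10000 ≈ 0.976900
step 2 [2y] bond c/1=9/100: DF=(4529/4000 − 9/100·(0.976900))/(1+9/100) = 9581/10000 ≈ 0.958100
step 3 [3y] swap r/1=293/14382: DF=(1 − 293/14382·(0.976900+0.958100))/(1+293/14382) = 4707/5000 ≈ 0.941400
step 4 [4y] swap r/1=925/37839: DF=(1 − 925/37839·(0.976900+0.958100+0.941400))/(1+925/37839) = 363/400 ≈ 0.907500
step 5 [5y] swap r/1=1217/46622: DF=(1 − 1217/46622·(0.976900+0.958100+0.941400+0.907500))/(1+1217/46622) = 8783/10000 ≈ 0.878300
step 6 [6y] bond c/1=7/400: DF=(18681/20000 − 7/400·(0.976900+0.958100+0.941400+0.907500+0.878300))/(1+7/400) = 4189/5000 ≈ 0.837800
step 7 [7y] zero: DF = P = 8209/10000 ≈ 0.820900

1 1 9769/10000
2 2 9581/10000
3 3 4707/5000
4 4 363/400
5 5 8783/10000
6 6 4189/5000
7 7 8209/10000
s(7y) = (1/(8209/10000) − 1)/(7) = 1791/57463 ≈ 3.1168%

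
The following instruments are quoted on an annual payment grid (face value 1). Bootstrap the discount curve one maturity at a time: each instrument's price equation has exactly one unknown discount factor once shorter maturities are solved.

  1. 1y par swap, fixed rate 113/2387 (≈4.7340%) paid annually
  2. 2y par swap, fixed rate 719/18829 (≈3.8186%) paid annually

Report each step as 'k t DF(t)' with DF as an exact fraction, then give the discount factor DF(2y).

1 1 2387/2500
2 2 9281/10000
DF(2y) = 9281/10000 ≈ 0.928100

step 1 [1y] swap r/1=113/2387: DF=(1 − 113/2387·(0))/(1+113/2387) = 2387/2500 ≈ 0.954800
step 2 [2y] swap r/1=719/18829: DF=(1 − 719/18829·(0.954800))/(1+719/18829) = 9281/10000 ≈ 0.928100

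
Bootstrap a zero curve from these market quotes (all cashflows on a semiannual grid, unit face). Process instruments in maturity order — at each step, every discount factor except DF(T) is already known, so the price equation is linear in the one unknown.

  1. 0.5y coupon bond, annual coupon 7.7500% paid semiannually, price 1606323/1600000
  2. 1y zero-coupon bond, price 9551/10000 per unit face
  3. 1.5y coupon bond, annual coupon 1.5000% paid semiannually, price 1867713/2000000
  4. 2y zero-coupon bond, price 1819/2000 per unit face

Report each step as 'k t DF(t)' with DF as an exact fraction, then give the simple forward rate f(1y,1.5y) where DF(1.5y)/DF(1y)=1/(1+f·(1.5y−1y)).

step 1 [0.5y] bond c/2=31/800: DF=(1606323/1600000 − 31/800·(0))/(1+31/800) = 1933/2000 ≈ 0.966500
step 2 [1y] zero: DF = P = 9551/10000 ≈ 0.955100
step 3 [1.5y] bond c/2=3/400: DF=(1867713/2000000 − 3/400·(0.966500+0.955100))/(1+3/400) = 4563/5000 ≈ 0.912600
step 4 [2y] zero: DF = P = 1819/2000 ≈ 0.909500

1 1/2 1933/2000
2 1 9551/10000
3 3/2 4563/5000
4 2 1819/2000
f(1y,1.5y) = ((9551/10000)/(4563/5000) − 1)/(1/2) = 425/4563 ≈ 9.3140%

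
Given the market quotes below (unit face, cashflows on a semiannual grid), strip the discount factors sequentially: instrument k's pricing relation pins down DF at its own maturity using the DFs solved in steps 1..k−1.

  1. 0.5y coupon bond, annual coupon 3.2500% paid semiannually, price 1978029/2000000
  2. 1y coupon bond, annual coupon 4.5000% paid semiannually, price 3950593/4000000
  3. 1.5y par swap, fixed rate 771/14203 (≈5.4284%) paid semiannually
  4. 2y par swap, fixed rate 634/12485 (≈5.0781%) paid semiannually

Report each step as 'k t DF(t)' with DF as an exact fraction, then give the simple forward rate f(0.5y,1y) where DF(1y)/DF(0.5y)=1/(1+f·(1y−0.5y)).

1 1/2 2433/2500
2 1 1889/2000
3 3/2 9229/10000
4 2 9049/10000
f(0.5y,1y) = ((2433/2500)/(1889/2000) − 1)/(1/2) = 574/9445 ≈ 6.0773%

step 1 [0.5y] bond c/2=13/800: DF=(1978029/2000000 − 13/800·(0))/(1+13/800) = 2433/2500 ≈ 0.973200
step 2 [1y] bond c/2=9/400: DF=(3950593/4000000 − 9/400·(0.973200))/(1+9/400) = 1889/2000 ≈ 0.944500
step 3 [1.5y] swap r/2=771/28406: DF=(1 − 771/28406·(0.973200+0.944500))/(1+771/28406) = 9229/10000 ≈ 0.922900
step 4 [2y] swap r/2=317/12485: DF=(1 − 317/12485·(0.973200+0.944500+0.922900))/(1+317/12485) = 9049/10000 ≈ 0.904900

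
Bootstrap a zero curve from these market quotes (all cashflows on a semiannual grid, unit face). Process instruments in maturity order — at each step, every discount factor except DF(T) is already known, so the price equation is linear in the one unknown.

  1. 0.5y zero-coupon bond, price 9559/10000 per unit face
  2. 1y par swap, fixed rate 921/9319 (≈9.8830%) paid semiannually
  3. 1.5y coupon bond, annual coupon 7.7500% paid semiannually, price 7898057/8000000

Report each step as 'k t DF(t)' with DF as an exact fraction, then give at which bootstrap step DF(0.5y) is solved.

step 1 [0.5y] zero: DF = P = 9559/10000 ≈ 0.955900
step 2 [1y] swap r/2=921/18638: DF=(1 − 921/18638·(0.955900))/(1+921/18638) = 9079/10000 ≈ 0.907900
step 3 [1.5y] bond c/2=31/800: DF=(7898057/8000000 − 31/800·(0.955900+0.907900))/(1+31/800) = 8809/10000 ≈ 0.880900

1 1/2 9559/10000
2 1 9079/10000
3 3/2 8809/10000
DF(0.5y) is solved at step 1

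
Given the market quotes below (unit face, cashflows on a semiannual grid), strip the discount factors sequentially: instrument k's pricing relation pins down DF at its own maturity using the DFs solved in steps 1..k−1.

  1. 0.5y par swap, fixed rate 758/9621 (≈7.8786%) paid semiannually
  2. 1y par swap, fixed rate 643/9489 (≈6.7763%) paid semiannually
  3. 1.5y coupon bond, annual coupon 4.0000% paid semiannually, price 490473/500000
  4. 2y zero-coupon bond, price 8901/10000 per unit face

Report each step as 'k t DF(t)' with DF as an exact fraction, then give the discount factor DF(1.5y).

step 1 [0.5y] swap r/2=379/9621: DF=(1 − 379/9621·(0))/(1+379/9621) = 9621/10000 ≈ 0.962100
step 2 [1y] swap r/2=643/18978: DF=(1 − 643/18978·(0.962100))/(1+643/18978) = 9357/10000 ≈ 0.935700
step 3 [1.5y] bond c/2=1/50: DF=(490473/500000 − 1/50·(0.962100+0.935700))/(1+1/50) = 1849/2000 ≈ 0.924500
step 4 [2y] zero: DF = P = 8901/10000 ≈ 0.890100

1 1/2 9621/10000
2 1 9357/10000
3 3/2 1849/2000
4 2 8901/10000
DF(1.5y) = 1849/2000 ≈ 0.924500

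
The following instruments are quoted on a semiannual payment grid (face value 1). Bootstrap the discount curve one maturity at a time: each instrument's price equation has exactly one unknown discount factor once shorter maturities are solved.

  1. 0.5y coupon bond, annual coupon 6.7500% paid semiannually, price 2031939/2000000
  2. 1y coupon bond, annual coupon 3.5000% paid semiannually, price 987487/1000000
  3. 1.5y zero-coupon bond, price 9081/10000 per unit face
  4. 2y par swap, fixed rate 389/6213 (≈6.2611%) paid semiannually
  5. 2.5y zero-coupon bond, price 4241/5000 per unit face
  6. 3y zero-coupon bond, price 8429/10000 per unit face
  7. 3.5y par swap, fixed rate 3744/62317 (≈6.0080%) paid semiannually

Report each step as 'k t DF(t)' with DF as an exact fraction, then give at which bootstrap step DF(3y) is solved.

step 1 [0.5y] bond c/2=27/800: DF=(2031939/2000000 − 27/800·(0))/(1+27/800) = 2457/2500 ≈ 0.982800
step 2 [1y] bond c/2=7/400: DF=(987487/1000000 − 7/400·(0.982800))/(1+7/400) = 596/625 ≈ 0.953600
step 3 [1.5y] zero: DF = P = 9081/10000 ≈ 0.908100
step 4 [2y] swap r/2=389/12426: DF=(1 − 389/12426·(0.982800+0.953600+0.908100))/(1+389/12426) = 8833/10000 ≈ 0.883300
step 5 [2.5y] zero: DF = P = 4241/5000 ≈ 0.848200
step 6 [3y] zero: DF = P = 8429/10000 ≈ 0.842900
step 7 [3.5y] swap r/2=1872/62317: DF=(1 − 1872/62317·(0.982800+0.953600+0.908100+0.883300+0.848200+0.842900))/(1+1872/62317) = 508/625 ≈ 0.812800

1 1/2 2457/2500
2 1 596/625
3 3/2 9081/10000
4 2 8833/10000
5 5/2 4241/5000
6 3 8429/10000
7 7/2 508/625
DF(3y) is solved at step 6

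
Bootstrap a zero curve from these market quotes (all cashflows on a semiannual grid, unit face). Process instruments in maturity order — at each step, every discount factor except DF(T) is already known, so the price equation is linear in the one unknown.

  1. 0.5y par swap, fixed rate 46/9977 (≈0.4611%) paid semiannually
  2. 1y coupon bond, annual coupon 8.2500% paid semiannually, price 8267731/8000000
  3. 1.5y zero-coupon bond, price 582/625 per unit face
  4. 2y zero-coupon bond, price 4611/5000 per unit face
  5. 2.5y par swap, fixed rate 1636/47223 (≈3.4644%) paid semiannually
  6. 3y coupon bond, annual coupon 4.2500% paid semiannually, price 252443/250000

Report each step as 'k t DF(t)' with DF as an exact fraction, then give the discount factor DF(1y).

1 1/2 9977/10000
2 1 953/1000
3 3/2 582/625
4 2 4611/5000
5 5/2 4591/5000
6 3 1781/2000
DF(1y) = 953/1000 ≈ 0.953000

step 1 [0.5y] swap r/2=23/9977: DF=(1 − 23/9977·(0))/(1+23/9977) = 9977/10000 ≈ 0.997700
step 2 [1y] bond c/2=33/800: DF=(8267731/8000000 − 33/800·(0.997700))/(1+33/800) = 953/1000 ≈ 0.953000
step 3 [1.5y] zero: DF = P = 582/625 ≈ 0.931200
step 4 [2y] zero: DF = P = 4611/5000 ≈ 0.922200
step 5 [2.5y] swap r/2=818/47223: DF=(1 − 818/47223·(0.997700+0.953000+0.931200+0.922200))/(1+818/47223) = 4591/5000 ≈ 0.918200
step 6 [3y] bond c/2=17/800: DF=(252443/250000 − 17/800·(0.997700+0.953000+0.931200+0.922200+0.918200))/(1+17/800) = 1781/2000 ≈ 0.890500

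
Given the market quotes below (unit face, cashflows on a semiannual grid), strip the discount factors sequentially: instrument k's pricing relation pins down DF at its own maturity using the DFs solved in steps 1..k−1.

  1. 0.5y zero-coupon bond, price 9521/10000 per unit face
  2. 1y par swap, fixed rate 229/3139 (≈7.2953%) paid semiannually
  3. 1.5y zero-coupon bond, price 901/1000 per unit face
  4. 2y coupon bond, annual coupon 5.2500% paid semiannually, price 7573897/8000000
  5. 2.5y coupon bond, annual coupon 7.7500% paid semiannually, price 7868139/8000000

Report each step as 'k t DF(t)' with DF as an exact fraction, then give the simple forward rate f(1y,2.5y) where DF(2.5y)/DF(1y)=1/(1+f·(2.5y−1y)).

step 1 [0.5y] zero: DF = P = 9521/10000 ≈ 0.952100
step 2 [1y] swap r/2=229/6278: DF=(1 − 229/6278·(0.952100))/(1+229/6278) = 9313/10000 ≈ 0.931300
step 3 [1.5y] zero: DF = P = 901/1000 ≈ 0.901000
step 4 [2y] bond c/2=21/800: DF=(7573897/8000000 − 21/800·(0.952100+0.931300+0.901000))/(1+21/800) = 8513/10000 ≈ 0.851300
step 5 [2.5y] bond c/2=31/800: DF=(7868139/8000000 − 31/800·(0.952100+0.931300+0.901000+0.851300))/(1+31/800) = 507/625 ≈ 0.811200

1 1/2 9521/10000
2 1 9313/10000
3 3/2 901/1000
4 2 8513/10000
5 5/2 507/625
f(1y,2.5y) = ((9313/10000)/(507/625) − 1)/(3/2) = 1201/12168 ≈ 9.8702%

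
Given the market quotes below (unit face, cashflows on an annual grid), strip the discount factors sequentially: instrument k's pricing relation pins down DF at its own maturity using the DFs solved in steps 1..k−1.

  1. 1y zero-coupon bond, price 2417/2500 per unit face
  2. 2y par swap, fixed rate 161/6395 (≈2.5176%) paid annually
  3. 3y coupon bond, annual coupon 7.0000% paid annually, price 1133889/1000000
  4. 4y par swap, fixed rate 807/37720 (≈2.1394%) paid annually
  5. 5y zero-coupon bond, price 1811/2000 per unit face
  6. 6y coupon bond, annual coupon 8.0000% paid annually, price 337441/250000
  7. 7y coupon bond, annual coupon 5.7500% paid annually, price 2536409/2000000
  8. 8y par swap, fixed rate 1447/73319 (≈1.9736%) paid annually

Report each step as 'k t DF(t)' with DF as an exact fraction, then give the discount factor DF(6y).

1 1 2417/2500
2 2 9517/10000
3 3 4671/5000
4 4 9193/10000
5 5 1811/2000
6 6 9033/10000
7 7 4479/5000
8 8 8553/10000
DF(6y) = 9033/10000 ≈ 0.903300

step 1 [1y] zero: DF = P = 2417/2500 ≈ 0.966800
step 2 [2y] swap r/1=161/6395: DF=(1 − 161/6395·(0.966800))/(1+161/6395) = 9517/10000 ≈ 0.951700
step 3 [3y] bond c/1=7/100: DF=(1133889/1000000 − 7/100·(0.966800+0.951700))/(1+7/100) = 4671/5000 ≈ 0.934200
step 4 [4y] swap r/1=807/37720: DF=(1 − 807/37720·(0.966800+0.951700+0.934200))/(1+807/37720) = 9193/10000 ≈ 0.919300
step 5 [5y] zero: DF = P = 1811/2000 ≈ 0.905500
step 6 [6y] bond c/1=2/25: DF=(337441/250000 − 2/25·(0.966800+0.951700+0.934200+0.919300+0.905500))/(1+2/25) = 9033/10000 ≈ 0.903300
step 7 [7y] bond c/1=23/400: DF=(2536409/2000000 − 23/400·(0.966800+0.951700+0.934200+0.919300+0.905500+0.903300))/(1+23/400) = 4479/5000 ≈ 0.895800
step 8 [8y] swap r/1=1447/73319: DF=(1 − 1447/73319·(0.966800+0.951700+0.934200+0.919300+0.905500+0.903300+0.895800))/(1+1447/73319) = 8553/10000 ≈ 0.855300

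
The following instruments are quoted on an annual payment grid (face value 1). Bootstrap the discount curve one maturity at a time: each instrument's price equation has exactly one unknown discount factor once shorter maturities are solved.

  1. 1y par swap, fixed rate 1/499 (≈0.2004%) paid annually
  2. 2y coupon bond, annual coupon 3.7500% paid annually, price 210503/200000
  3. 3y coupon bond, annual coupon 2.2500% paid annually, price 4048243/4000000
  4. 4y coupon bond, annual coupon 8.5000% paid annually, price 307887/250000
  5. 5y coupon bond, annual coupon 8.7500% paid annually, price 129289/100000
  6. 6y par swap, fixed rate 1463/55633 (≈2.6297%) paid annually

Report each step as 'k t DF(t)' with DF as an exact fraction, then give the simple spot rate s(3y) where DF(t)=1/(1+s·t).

step 1 [1y] swap r/1=1/499: DF=(1 − 1/499·(0))/(1+1/499) = 499/500 ≈ 0.998000
step 2 [2y] bond c/1=3/80: DF=(210503/200000 − 3/80·(0.998000))/(1+3/80) = 1223/1250 ≈ 0.978400
step 3 [3y] bond c/1=9/400: DF=(4048243/4000000 − 9/400·(0.998000+0.978400))/(1+9/400) = 9463/10000 ≈ 0.946300
step 4 [4y] bond c/1=17/200: DF=(307887/250000 − 17/200·(0.998000+0.978400+0.946300))/(1+17/200) = 9061/10000 ≈ 0.906100
step 5 [5y] bond c/1=7/80: DF=(129289/100000 − 7/80·(0.998000+0.978400+0.946300+0.906100))/(1+7/80) = 1101/1250 ≈ 0.880800
step 6 [6y] swap r/1=1463/55633: DF=(1 − 1463/55633·(0.998000+0.978400+0.946300+0.906100+0.880800))/(1+1463/55633) = 8537/10000 ≈ 0.853700

1 1 499/500
2 2 1223/1250
3 3 9463/10000
4 4 9061/10000
5 5 1101/1250
6 6 8537/10000
s(3y) = (1/(9463/10000) − 1)/(3) = 179/9463 ≈ 1.8916%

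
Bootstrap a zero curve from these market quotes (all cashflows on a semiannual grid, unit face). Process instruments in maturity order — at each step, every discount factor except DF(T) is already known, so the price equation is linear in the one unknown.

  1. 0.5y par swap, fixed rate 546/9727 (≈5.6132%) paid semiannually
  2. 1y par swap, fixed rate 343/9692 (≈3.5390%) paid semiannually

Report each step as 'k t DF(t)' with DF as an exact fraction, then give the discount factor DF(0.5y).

step 1 [0.5y] swap r/2=273/9727: DF=(1 − 273/9727·(0))/(1+273/9727) = 9727/10000 ≈ 0.972700
step 2 [1y] swap r/2=343/19384: DF=(1 − 343/19384·(0.972700))/(1+343/19384) = 9657/10000 ≈ 0.965700

1 1/2 9727/10000
2 1 9657/10000
DF(0.5y) = 9727/10000 ≈ 0.972700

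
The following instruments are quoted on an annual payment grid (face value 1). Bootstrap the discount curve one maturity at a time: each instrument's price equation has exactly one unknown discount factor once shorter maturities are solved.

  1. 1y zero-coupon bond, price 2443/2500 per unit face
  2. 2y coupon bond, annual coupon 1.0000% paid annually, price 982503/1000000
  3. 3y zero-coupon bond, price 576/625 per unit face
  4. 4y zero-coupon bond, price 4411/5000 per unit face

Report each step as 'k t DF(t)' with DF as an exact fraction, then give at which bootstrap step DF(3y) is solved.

step 1 [1y] zero: DF = P = 2443/2500 ≈ 0.977200
step 2 [2y] bond c/1=1/100: DF=(982503/1000000 − 1/100·(0.977200))/(1+1/100) = 9631/10000 ≈ 0.963100
step 3 [3y] zero: DF = P = 576/625 ≈ 0.921600
step 4 [4y] zero: DF = P = 4411/5000 ≈ 0.882200

1 1 2443/2500
2 2 9631/10000
3 3 576/625
4 4 4411/5000
DF(3y) is solved at step 3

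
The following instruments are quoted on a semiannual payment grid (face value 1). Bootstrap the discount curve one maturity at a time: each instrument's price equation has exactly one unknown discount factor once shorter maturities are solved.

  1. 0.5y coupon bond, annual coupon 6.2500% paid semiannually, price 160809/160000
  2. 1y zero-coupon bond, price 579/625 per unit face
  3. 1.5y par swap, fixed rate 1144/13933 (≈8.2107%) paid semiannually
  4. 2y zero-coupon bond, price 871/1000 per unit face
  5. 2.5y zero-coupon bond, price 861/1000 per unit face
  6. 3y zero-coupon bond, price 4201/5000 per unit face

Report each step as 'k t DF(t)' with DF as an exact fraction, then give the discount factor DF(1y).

step 1 [0.5y] bond c/2=1/32: DF=(160809/160000 − 1/32·(0))/(1+1/32) = 4873/5000 ≈ 0.974600
step 2 [1y] zero: DF = P = 579/625 ≈ 0.926400
step 3 [1.5y] swap r/2=572/13933: DF=(1 − 572/13933·(0.974600+0.926400))/(1+572/13933) = 1107/1250 ≈ 0.885600
step 4 [2y] zero: DF = P = 871/1000 ≈ 0.871000
step 5 [2.5y] zero: DF = P = 861/1000 ≈ 0.861000
step 6 [3y] zero: DF = P = 4201/5000 ≈ 0.840200

1 1/2 4873/5000
2 1 579/625
3 3/2 1107/1250
4 2 871/1000
5 5/2 861/1000
6 3 4201/5000
DF(1y) = 579/625 ≈ 0.926400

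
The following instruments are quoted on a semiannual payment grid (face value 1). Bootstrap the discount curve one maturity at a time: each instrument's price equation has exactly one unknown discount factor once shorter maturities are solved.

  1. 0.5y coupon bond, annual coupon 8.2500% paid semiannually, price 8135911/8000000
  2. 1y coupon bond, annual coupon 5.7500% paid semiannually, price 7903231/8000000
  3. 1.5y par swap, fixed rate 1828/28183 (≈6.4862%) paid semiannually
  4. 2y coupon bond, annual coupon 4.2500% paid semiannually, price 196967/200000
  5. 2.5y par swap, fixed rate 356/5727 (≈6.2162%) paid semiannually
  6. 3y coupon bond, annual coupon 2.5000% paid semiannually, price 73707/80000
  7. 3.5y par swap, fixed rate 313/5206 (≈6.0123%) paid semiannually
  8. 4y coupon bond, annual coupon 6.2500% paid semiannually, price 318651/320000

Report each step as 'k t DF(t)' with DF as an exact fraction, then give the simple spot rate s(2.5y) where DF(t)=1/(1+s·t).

1 1/2 9767/10000
2 1 933/1000
3 3/2 4543/5000
4 2 9057/10000
5 5/2 536/625
6 3 4267/5000
7 7/2 4061/5000
8 4 7763/10000
s(2.5y) = (1/(536/625) − 1)/(5/2) = 89/1340 ≈ 6.6418%

step 1 [0.5y] bond c/2=33/800: DF=(8135911/8000000 − 33/800·(0))/(1+33/800) = 9767/10000 ≈ 0.976700
step 2 [1y] bond c/2=23/800: DF=(7903231/8000000 − 23/800·(0.976700))/(1+23/800) = 933/1000 ≈ 0.933000
step 3 [1.5y] swap r/2=914/28183: DF=(1 − 914/28183·(0.976700+0.933000))/(1+914/28183) = 4543/5000 ≈ 0.908600
step 4 [2y] bond c/2=17/800: DF=(196967/200000 − 17/800·(0.976700+0.933000+0.908600))/(1+17/800) = 9057/10000 ≈ 0.905700
step 5 [2.5y] swap r/2=178/5727: DF=(1 − 178/5727·(0.976700+0.933000+0.908600+0.905700))/(1+178/5727) = 536/625 ≈ 0.857600
step 6 [3y] bond c/2=1/80: DF=(73707/80000 − 1/80·(0.976700+0.933000+0.908600+0.905700+0.857600))/(1+1/80) = 4267/5000 ≈ 0.853400
step 7 [3.5y] swap r/2=313/10412: DF=(1 − 313/10412·(0.976700+0.933000+0.908600+0.905700+0.857600+0.853400))/(1+313/10412) = 4061/5000 ≈ 0.812200
step 8 [4y] bond c/2=1/32: DF=(318651/320000 − 1/32·(0.976700+0.933000+0.908600+0.905700+0.857600+0.853400+0.812200))/(1+1/32) = 7763/10000 ≈ 0.776300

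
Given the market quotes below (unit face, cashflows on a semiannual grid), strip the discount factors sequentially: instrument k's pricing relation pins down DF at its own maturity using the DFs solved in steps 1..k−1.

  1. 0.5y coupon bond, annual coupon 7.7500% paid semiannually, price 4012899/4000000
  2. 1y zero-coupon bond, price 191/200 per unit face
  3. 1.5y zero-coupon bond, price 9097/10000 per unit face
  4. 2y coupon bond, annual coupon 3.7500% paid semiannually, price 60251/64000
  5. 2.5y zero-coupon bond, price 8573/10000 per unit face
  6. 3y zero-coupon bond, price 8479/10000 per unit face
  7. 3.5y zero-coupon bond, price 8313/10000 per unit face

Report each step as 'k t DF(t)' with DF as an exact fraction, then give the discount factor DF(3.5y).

step 1 [0.5y] bond c/2=31/800: DF=(4012899/4000000 − 31/800·(0))/(1+31/800) = 4829/5000 ≈ 0.965800
step 2 [1y] zero: DF = P = 191/200 ≈ 0.955000
step 3 [1.5y] zero: DF = P = 9097/10000 ≈ 0.909700
step 4 [2y] bond c/2=3/160: DF=(60251/64000 − 3/160·(0.965800+0.955000+0.909700))/(1+3/160) = 109/125 ≈ 0.872000
step 5 [2.5y] zero: DF = P = 8573/10000 ≈ 0.857300
step 6 [3y] zero: DF = P = 8479/10000 ≈ 0.847900
step 7 [3.5y] zero: DF = P = 8313/10000 ≈ 0.831300

1 1/2 4829/5000
2 1 191/200
3 3/2 9097/10000
4 2 109/125
5 5/2 8573/10000
6 3 8479/10000
7 7/2 8313/10000
DF(3.5y) = 8313/10000 ≈ 0.831300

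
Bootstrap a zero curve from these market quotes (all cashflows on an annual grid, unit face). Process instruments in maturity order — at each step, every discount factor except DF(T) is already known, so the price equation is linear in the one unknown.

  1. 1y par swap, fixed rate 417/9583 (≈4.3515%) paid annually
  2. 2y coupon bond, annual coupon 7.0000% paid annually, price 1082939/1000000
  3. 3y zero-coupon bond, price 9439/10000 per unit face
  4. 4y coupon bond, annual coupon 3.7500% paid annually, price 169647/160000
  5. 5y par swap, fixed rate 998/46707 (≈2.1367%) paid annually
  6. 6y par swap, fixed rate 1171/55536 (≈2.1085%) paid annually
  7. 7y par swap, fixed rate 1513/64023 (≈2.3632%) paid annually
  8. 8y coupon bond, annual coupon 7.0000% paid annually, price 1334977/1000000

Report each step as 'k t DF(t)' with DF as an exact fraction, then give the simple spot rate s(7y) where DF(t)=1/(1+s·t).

1 1 9583/10000
2 2 4747/5000
3 3 9439/10000
4 4 9189/10000
5 5 4501/5000
6 6 8829/10000
7 7 8487/10000
8 8 518/625
s(7y) = (1/(8487/10000) − 1)/(7) = 1513/59409 ≈ 2.5468%

step 1 [1y] swap r/1=417/9583: DF=(1 − 417/9583·(0))/(1+417/9583) = 9583/10000 ≈ 0.958300
step 2 [2y] bond c/1=7/100: DF=(1082939/1000000 − 7/100·(0.958300))/(1+7/100) = 4747/5000 ≈ 0.949400
step 3 [3y] zero: DF = P = 9439/10000 ≈ 0.943900
step 4 [4y] bond c/1=3/80: DF=(169647/160000 − 3/80·(0.958300+0.949400+0.943900))/(1+3/80) = 9189/10000 ≈ 0.918900
step 5 [5y] swap r/1=998/46707: DF=(1 − 998/46707·(0.958300+0.949400+0.943900+0.918900))/(1+998/46707) = 4501/5000 ≈ 0.900200
step 6 [6y] swap r/1=1171/55536: DF=(1 − 1171/55536·(0.958300+0.949400+0.943900+0.918900+0.900200))/(1+1171/55536) = 8829/10000 ≈ 0.882900
step 7 [7y] swap r/1=1513/64023: DF=(1 − 1513/64023·(0.958300+0.949400+0.943900+0.918900+0.900200+0.882900))/(1+1513/64023) = 8487/10000 ≈ 0.848700
step 8 [8y] bond c/1=7/100: DF=(1334977/1000000 − 7/100·(0.958300+0.949400+0.943900+0.918900+0.900200+0.882900+0.848700))/(1+7/100) = 518/625 ≈ 0.828800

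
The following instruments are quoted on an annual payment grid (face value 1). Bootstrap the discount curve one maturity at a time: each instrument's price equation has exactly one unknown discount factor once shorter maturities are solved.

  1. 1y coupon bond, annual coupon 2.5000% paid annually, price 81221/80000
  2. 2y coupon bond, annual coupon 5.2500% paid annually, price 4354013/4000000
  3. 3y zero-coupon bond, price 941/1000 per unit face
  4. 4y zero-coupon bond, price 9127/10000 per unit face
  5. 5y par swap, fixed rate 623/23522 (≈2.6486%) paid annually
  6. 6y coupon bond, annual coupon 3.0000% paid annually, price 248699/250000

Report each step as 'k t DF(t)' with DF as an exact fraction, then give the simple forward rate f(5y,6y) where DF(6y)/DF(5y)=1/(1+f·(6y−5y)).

step 1 [1y] bond c/1=1/40: DF=(81221/80000 − 1/40·(0))/(1+1/40) = 1981/2000 ≈ 0.990500
step 2 [2y] bond c/1=21/400: DF=(4354013/4000000 − 21/400·(0.990500))/(1+21/400) = 1231/1250 ≈ 0.984800
step 3 [3y] zero: DF = P = 941/1000 ≈ 0.941000
step 4 [4y] zero: DF = P = 9127/10000 ≈ 0.912700
step 5 [5y] swap r/1=623/23522: DF=(1 − 623/23522·(0.990500+0.984800+0.941000+0.912700))/(1+623/23522) = 4377/5000 ≈ 0.875400
step 6 [6y] bond c/1=3/100: DF=(248699/250000 − 3/100·(0.990500+0.984800+0.941000+0.912700+0.875400))/(1+3/100) = 518/625 ≈ 0.828800

1 1 1981/2000
2 2 1231/1250
3 3 941/1000
4 4 9127/10000
5 5 4377/5000
6 6 518/625
f(5y,6y) = ((4377/5000)/(518/625) − 1)/(1) = 233/4144 ≈ 5.6226%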